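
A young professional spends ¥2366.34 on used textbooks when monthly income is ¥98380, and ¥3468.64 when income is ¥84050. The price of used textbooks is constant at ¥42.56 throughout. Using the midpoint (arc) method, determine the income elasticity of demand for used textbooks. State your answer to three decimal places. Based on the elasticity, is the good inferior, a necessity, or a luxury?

-2.405 (inferior good)

With a constant price, Q₁ = 2366.34/42.56 = 55.600 and Q₂ = 3468.64/42.56 = 81.500 (equivalently, work directly with expenditure since P cancels).
Midpoint %ΔQ = (3468.64 − 2366.34)/2917.49 = 0.37782; midpoint %ΔI = (84050 − 98380)/91215 = -0.15710.
η = 0.37782 / -0.15710 = -2.405.
η < 0 ⇒ inferior good.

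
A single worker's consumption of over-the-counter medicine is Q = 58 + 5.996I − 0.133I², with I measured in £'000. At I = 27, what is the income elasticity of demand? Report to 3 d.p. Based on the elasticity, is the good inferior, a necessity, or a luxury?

-0.260 (inferior good)

At I = 27: Q = 122.9350.
dQ/dI = 5.996 − 0.266I = -1.18600.
η = (dQ/dI)·(I/Q) = -1.18600 × (27/122.9350) = -0.260.
η < 0 ⇒ inferior good.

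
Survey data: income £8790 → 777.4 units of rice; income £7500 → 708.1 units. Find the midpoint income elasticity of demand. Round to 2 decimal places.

ΔQ = 708.1 − 777.4 = -69.3; midpoint Q̄ = (777.4 + 708.1)/2 = 742.75.
ΔI = 7500 − 8790 = -1290; midpoint Ī = (8790 + 7500)/2 = 8145.
η = (ΔQ/Q̄) ÷ (ΔI/Ī) = (-69.3/742.75) ÷ (-1290/8145) = 0.59.

0.59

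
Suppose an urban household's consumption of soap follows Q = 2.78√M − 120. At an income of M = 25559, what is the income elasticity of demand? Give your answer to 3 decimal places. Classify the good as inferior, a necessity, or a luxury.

At M = 25559: Q = 324.444.
dQ/dM = 2.78/(2√M) = 0.00869447 at this income.
η = (dQ/dM)·(M/Q) = 0.00869447 × (25559/324.444) = 0.685.
Since 0 < η < 1, the good is a necessity.

0.685 (necessity)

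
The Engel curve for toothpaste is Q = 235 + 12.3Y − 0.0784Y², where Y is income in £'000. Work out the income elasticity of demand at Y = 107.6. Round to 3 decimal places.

-0.756

At Y = 107.6: Q = 650.7836.
dQ/dY = 12.3 − 0.1568Y = -4.57168.
η = (dQ/dY)·(Y/Q) = -4.57168 × (107.6/650.7836) = -0.756.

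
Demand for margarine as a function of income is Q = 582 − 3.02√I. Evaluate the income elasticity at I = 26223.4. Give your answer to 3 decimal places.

At I = 26223.4: Q = 92.952.
dQ/dI = -3.02/(2√I) = -0.00932465 at this income.
η = (dQ/dI)·(I/Q) = -0.00932465 × (26223.4/92.952) = -2.631.

-2.631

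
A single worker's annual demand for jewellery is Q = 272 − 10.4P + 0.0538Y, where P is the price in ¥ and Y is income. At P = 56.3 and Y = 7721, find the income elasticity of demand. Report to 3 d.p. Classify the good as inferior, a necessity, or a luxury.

4.078 (luxury)

At P = 56.3, Y = 7721: Q = 101.870.
Holding P constant, ∂Q/∂Y = 0.0538.
η_Y = (∂Q/∂Y)·(Y/Q) = 0.0538 × (7721/101.870) = 4.078.
Since η > 1, this is a luxury.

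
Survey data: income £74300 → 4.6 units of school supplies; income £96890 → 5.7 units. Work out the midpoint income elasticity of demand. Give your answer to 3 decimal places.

0.809

ΔQ = 5.7 − 4.6 = 1.1; midpoint Q̄ = (4.6 + 5.7)/2 = 5.15.
ΔI = 96890 − 74300 = 22590; midpoint Ī = (74300 + 96890)/2 = 85595.
η = (ΔQ/Q̄) ÷ (ΔI/Ī) = (1.1/5.15) ÷ (22590/85595) = 0.809.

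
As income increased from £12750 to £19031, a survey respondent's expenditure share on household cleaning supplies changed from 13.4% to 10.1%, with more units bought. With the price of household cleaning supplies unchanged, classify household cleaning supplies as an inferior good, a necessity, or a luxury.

Quantity rises but the budget share falls as income rises, so 0 < η < 1.

necessity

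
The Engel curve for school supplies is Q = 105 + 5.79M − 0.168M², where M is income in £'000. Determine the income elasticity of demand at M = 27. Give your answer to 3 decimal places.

At M = 27: Q = 138.8580.
dQ/dM = 5.79 − 0.336M = -3.28200.
η = (dQ/dM)·(M/Q) = -3.28200 × (27/138.8580) = -0.638.

-0.638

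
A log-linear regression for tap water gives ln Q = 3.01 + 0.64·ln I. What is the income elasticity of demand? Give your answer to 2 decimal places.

In a log-linear demand, the coefficient on ln I is the income elasticity.
So η = 0.64.

0.64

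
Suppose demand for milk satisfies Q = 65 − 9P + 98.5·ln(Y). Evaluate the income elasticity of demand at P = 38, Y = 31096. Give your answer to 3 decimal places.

0.133

At P = 38, Y = 31096: Q = 741.966.
Holding P constant, ∂Q/∂Y = 98.5/Y = 0.00316761.
η_Y = (∂Q/∂Y)·(Y/Q) = 0.00316761 × (31096/741.966) = 0.133.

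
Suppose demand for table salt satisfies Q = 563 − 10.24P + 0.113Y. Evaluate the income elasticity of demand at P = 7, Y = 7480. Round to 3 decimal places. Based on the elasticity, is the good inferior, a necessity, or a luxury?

At P = 7, Y = 7480: Q = 1336.560.
Holding P constant, ∂Q/∂Y = 0.113.
η_Y = (∂Q/∂Y)·(Y/Q) = 0.113 × (7480/1336.560) = 0.632.
Since 0 < η < 1, this is a necessity.

0.632 (necessity)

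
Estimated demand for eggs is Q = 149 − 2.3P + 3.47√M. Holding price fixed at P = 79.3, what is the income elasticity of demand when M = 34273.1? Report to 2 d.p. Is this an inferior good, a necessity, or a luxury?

0.53 (necessity)

At P = 79.3, M = 34273.1: Q = 609.011.
Holding P constant, ∂Q/∂M = 3.47/(2√M) = 0.0093718.
η_M = (∂Q/∂M)·(M/Q) = 0.0093718 × (34273.1/609.011) = 0.53.
Since 0 < η < 1, this is a necessity.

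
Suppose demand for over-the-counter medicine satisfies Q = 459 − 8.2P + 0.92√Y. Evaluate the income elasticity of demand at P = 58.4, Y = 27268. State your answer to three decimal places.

At P = 58.4, Y = 27268: Q = 132.040.
Holding P constant, ∂Q/∂Y = 0.92/(2√Y) = 0.00278568.
η_Y = (∂Q/∂Y)·(Y/Q) = 0.00278568 × (27268/132.040) = 0.575.

0.575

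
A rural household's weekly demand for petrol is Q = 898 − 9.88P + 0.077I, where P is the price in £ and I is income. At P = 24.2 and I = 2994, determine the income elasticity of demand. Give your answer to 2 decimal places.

0.26

At P = 24.2, I = 2994: Q = 889.442.
Holding P constant, ∂Q/∂I = 0.077.
η_I = (∂Q/∂I)·(I/Q) = 0.077 × (2994/889.442) = 0.26.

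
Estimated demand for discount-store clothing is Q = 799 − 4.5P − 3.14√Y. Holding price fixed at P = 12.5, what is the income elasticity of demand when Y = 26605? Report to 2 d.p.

At P = 12.5, Y = 26605: Q = 230.583.
Holding P constant, ∂Q/∂Y = -3.14/(2√Y) = -0.00962538.
η_Y = (∂Q/∂Y)·(Y/Q) = -0.00962538 × (26605/230.583) = -1.11.

-1.11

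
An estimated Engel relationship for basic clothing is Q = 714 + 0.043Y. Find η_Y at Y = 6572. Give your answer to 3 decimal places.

At Y = 6572: Q = 996.596.
dQ/dY = 0.043.
η = (dQ/dY)·(Y/Q) = 0.043 × (6572/996.596) = 0.284.

0.284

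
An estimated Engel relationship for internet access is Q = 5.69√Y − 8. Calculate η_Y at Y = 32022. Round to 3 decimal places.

At Y = 32022: Q = 1010.208.
dQ/dY = 5.69/(2√Y) = 0.0158986 at this income.
η = (dQ/dY)·(Y/Q) = 0.0158986 × (32022/1010.208) = 0.504.

0.504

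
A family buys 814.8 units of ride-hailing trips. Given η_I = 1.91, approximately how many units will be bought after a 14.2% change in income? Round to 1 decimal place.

1035.8

%ΔQ ≈ η × %ΔI = 1.91 × 14.2% = 27.122%.
New Q ≈ 814.8 × (1 + 0.27122) = 1035.8.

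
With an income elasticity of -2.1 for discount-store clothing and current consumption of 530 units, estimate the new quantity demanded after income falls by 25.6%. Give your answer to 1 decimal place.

%ΔQ ≈ η × %ΔI = -2.1 × (-25.6%) = 53.76%.
New Q ≈ 530 × (1 + 0.5376) = 814.9.

814.9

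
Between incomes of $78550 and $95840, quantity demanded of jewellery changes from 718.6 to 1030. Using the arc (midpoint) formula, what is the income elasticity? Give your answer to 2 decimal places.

ΔQ = 1030 − 718.6 = 311.4; midpoint Q̄ = (718.6 + 1030)/2 = 874.3.
ΔI = 95840 − 78550 = 17290; midpoint Ī = (78550 + 95840)/2 = 87195.
η = (ΔQ/Q̄) ÷ (ΔI/Ī) = (311.4/874.3) ÷ (17290/87195) = 1.80.

1.80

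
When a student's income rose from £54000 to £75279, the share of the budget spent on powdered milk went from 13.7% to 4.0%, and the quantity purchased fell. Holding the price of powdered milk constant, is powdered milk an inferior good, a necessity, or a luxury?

Quantity demanded falls as income rises, so η < 0.

inferior good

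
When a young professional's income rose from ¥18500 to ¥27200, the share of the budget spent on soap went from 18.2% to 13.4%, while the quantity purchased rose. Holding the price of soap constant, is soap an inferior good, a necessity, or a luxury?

Quantity rises but the budget share falls as income rises, so 0 < η < 1.

necessity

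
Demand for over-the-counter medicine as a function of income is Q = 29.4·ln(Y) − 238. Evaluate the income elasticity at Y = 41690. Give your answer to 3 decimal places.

At Y = 41690: Q = 74.758.
dQ/dY = 29.4/Y = 0.000705205 at this income.
η = (dQ/dY)·(Y/Q) = 0.000705205 × (41690/74.758) = 0.393.

0.393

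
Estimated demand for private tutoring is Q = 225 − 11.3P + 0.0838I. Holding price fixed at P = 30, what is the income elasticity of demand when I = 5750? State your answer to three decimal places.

At P = 30, I = 5750: Q = 367.850.
Holding P constant, ∂Q/∂I = 0.0838.
η_I = (∂Q/∂I)·(I/Q) = 0.0838 × (5750/367.850) = 1.310.

1.310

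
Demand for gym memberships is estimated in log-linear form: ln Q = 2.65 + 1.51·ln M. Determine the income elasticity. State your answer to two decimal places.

1.51

In a log-linear demand, the coefficient on ln M is the income elasticity.
So η = 1.51.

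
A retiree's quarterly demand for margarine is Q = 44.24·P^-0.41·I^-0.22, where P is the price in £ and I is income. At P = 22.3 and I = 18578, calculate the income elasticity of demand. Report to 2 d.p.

-0.22

For a multiplicative demand Q = A·P^α·I^β, the income elasticity is β everywhere.
Here β = -0.22, so η = -0.22.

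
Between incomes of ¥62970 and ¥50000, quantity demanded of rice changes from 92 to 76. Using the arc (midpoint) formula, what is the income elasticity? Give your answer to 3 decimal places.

0.830

ΔQ = 76 − 92 = -16; midpoint Q̄ = (92 + 76)/2 = 84.
ΔI = 50000 − 62970 = -12970; midpoint Ī = (62970 + 50000)/2 = 56485.
η = (ΔQ/Q̄) ÷ (ΔI/Ī) = (-16/84) ÷ (-12970/56485) = 0.830.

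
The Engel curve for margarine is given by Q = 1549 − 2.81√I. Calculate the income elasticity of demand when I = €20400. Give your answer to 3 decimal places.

-0.175

At I = 20400: Q = 1147.652.
dQ/dI = -2.81/(2√I) = -0.00983697 at this income.
η = (dQ/dI)·(I/Q) = -0.00983697 × (20400/1147.652) = -0.175.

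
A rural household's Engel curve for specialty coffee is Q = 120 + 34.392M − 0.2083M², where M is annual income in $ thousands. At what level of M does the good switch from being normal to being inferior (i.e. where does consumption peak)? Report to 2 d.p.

82.55

dQ/dM = 34.392 − 0.4166M.
The good is inferior where dQ/dM < 0. Setting dQ/dM = 0 gives M = 34.392 / 0.4166 = 82.55.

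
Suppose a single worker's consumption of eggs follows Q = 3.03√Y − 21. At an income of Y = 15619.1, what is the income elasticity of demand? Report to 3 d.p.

At Y = 15619.1: Q = 357.678.
dQ/dY = 3.03/(2√Y) = 0.0121223 at this income.
η = (dQ/dY)·(Y/Q) = 0.0121223 × (15619.1/357.678) = 0.529.

0.529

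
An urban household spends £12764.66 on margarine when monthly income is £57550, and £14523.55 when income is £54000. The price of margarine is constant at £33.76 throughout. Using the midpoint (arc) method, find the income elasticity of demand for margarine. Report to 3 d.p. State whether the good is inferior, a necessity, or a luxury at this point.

With a constant price, Q₁ = 12764.66/33.76 = 378.100 and Q₂ = 14523.55/33.76 = 430.200 (equivalently, work directly with expenditure since P cancels).
Midpoint %ΔQ = (14523.55 − 12764.66)/13644.11 = 0.12891; midpoint %ΔI = (54000 − 57550)/55775 = -0.06365.
η = 0.12891 / -0.06365 = -2.025.
η < 0 ⇒ inferior good.

-2.025 (inferior good)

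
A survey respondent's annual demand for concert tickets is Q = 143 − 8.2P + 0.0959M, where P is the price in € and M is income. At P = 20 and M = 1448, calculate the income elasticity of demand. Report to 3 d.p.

1.178

At P = 20, M = 1448: Q = 117.863.
Holding P constant, ∂Q/∂M = 0.0959.
η_M = (∂Q/∂M)·(M/Q) = 0.0959 × (1448/117.863) = 1.178.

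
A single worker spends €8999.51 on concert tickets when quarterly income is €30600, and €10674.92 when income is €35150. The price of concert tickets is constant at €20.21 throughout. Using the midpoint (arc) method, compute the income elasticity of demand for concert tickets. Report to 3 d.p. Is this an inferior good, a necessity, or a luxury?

With a constant price, Q₁ = 8999.51/20.21 = 445.300 and Q₂ = 10674.92/20.21 = 528.200 (equivalently, work directly with expenditure since P cancels).
Midpoint %ΔQ = (10674.92 − 8999.51)/9837.22 = 0.17031; midpoint %ΔI = (35150 − 30600)/32875 = 0.13840.
η = 0.17031 / 0.13840 = 1.231.
η > 1 ⇒ luxury.

1.231 (luxury)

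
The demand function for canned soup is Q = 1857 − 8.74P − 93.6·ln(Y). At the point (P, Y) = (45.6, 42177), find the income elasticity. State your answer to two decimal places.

At P = 45.6, Y = 42177: Q = 461.651.
Holding P constant, ∂Q/∂Y = -93.6/Y = -0.00221922.
η_Y = (∂Q/∂Y)·(Y/Q) = -0.00221922 × (42177/461.651) = -0.20.

-0.20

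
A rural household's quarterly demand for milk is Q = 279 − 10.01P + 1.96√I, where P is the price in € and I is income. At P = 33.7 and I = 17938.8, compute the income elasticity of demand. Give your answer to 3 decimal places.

At P = 33.7, I = 17938.8: Q = 204.177.
Holding P constant, ∂Q/∂I = 1.96/(2√I) = 0.00731694.
η_I = (∂Q/∂I)·(I/Q) = 0.00731694 × (17938.8/204.177) = 0.643.

0.643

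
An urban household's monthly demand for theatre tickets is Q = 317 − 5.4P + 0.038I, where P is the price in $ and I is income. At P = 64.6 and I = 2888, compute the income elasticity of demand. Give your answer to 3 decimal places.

At P = 64.6, I = 2888: Q = 77.904.
Holding P constant, ∂Q/∂I = 0.038.
η_I = (∂Q/∂I)·(I/Q) = 0.038 × (2888/77.904) = 1.409.

1.409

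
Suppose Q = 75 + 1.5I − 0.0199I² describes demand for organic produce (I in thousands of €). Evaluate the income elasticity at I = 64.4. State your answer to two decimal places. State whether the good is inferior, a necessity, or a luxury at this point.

At I = 64.4: Q = 89.0675.
dQ/dI = 1.5 − 0.0398I = -1.06312.
η = (dQ/dI)·(I/Q) = -1.06312 × (64.4/89.0675) = -0.77.
η < 0 ⇒ inferior good.

-0.77 (inferior good)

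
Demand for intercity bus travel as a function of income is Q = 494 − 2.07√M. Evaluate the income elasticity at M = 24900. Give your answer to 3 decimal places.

At M = 24900: Q = 167.360.
dQ/dM = -2.07/(2√M) = -0.00655905 at this income.
η = (dQ/dM)·(M/Q) = -0.00655905 × (24900/167.360) = -0.976.

-0.976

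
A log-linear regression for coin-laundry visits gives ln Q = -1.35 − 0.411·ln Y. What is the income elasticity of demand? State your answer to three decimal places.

-0.411

In a log-linear demand, the coefficient on ln Y is the income elasticity.
So η = -0.411.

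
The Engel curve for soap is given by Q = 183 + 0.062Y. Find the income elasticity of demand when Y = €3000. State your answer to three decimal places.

At Y = 3000: Q = 369.000.
dQ/dY = 0.062.
η = (dQ/dY)·(Y/Q) = 0.062 × (3000/369.000) = 0.504.

0.504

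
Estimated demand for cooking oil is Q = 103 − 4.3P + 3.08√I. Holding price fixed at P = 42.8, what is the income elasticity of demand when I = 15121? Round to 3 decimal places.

At P = 42.8, I = 15121: Q = 297.700.
Holding P constant, ∂Q/∂I = 3.08/(2√I) = 0.0125236.
η_I = (∂Q/∂I)·(I/Q) = 0.0125236 × (15121/297.700) = 0.636.

0.636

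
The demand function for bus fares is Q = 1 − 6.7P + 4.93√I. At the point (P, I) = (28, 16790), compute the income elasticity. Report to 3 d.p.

0.706

At P = 28, I = 16790: Q = 452.211.
Holding P constant, ∂Q/∂I = 4.93/(2√I) = 0.0190236.
η_I = (∂Q/∂I)·(I/Q) = 0.0190236 × (16790/452.211) = 0.706.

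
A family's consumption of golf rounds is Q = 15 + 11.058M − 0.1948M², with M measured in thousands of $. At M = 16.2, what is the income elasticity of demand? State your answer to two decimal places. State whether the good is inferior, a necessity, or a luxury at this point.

0.54 (necessity)

At M = 16.2: Q = 143.0163.
dQ/dM = 11.058 − 0.3896M = 4.74648.
η = (dQ/dM)·(M/Q) = 4.74648 × (16.2/143.0163) = 0.54.
0 < η < 1 ⇒ necessity.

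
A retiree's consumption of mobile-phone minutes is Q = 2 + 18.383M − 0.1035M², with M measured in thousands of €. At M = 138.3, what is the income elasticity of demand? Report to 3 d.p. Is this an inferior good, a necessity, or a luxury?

At M = 138.3: Q = 564.7358.
dQ/dM = 18.383 − 0.207M = -10.24510.
η = (dQ/dM)·(M/Q) = -10.24510 × (138.3/564.7358) = -2.509.
η < 0 ⇒ inferior good.

-2.509 (inferior good)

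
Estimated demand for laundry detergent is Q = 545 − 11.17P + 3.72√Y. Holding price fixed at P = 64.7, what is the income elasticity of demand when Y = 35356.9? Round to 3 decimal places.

0.670

At P = 64.7, Y = 35356.9: Q = 521.789.
Holding P constant, ∂Q/∂Y = 3.72/(2√Y) = 0.00989181.
η_Y = (∂Q/∂Y)·(Y/Q) = 0.00989181 × (35356.9/521.789) = 0.670.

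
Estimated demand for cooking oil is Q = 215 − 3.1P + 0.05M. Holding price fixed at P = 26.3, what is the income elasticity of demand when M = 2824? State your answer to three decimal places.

At P = 26.3, M = 2824: Q = 274.670.
Holding P constant, ∂Q/∂M = 0.05.
η_M = (∂Q/∂M)·(M/Q) = 0.05 × (2824/274.670) = 0.514.

0.514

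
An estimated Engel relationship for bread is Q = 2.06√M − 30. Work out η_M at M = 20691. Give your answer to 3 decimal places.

At M = 20691: Q = 266.318.
dQ/dM = 2.06/(2√M) = 0.00716055 at this income.
η = (dQ/dM)·(M/Q) = 0.00716055 × (20691/266.318) = 0.556.

0.556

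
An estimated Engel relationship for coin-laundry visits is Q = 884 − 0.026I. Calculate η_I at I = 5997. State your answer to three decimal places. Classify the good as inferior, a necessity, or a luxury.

-0.214 (inferior good)

At I = 5997: Q = 728.078.
dQ/dI = −0.026.
η = (dQ/dI)·(I/Q) = -0.026 × (5997/728.078) = -0.214.
Since η < 0, the good is an inferior good.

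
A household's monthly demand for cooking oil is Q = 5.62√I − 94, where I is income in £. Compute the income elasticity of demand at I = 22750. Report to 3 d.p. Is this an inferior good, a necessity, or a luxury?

At I = 22750: Q = 753.670.
dQ/dI = 5.62/(2√I) = 0.0186301 at this income.
η = (dQ/dI)·(I/Q) = 0.0186301 × (22750/753.670) = 0.562.
Since 0 < η < 1, the good is a necessity.

0.562 (necessity)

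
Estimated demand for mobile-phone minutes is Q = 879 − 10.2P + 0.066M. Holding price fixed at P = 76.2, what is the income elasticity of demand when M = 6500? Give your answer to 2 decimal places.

0.81

At P = 76.2, M = 6500: Q = 530.760.
Holding P constant, ∂Q/∂M = 0.066.
η_M = (∂Q/∂M)·(M/Q) = 0.066 × (6500/530.760) = 0.81.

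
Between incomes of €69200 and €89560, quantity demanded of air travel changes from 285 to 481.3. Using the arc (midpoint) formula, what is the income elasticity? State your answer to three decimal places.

1.997

ΔQ = 481.3 − 285 = 196.3; midpoint Q̄ = (285 + 481.3)/2 = 383.15.
ΔI = 89560 − 69200 = 20360; midpoint Ī = (69200 + 89560)/2 = 79380.
η = (ΔQ/Q̄) ÷ (ΔI/Ī) = (196.3/383.15) ÷ (20360/79380) = 1.997.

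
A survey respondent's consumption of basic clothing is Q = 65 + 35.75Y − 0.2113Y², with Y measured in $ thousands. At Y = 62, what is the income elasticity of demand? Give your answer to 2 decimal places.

0.40

At Y = 62: Q = 1469.2628.
dQ/dY = 35.75 − 0.4226Y = 9.54880.
η = (dQ/dY)·(Y/Q) = 9.54880 × (62/1469.2628) = 0.40.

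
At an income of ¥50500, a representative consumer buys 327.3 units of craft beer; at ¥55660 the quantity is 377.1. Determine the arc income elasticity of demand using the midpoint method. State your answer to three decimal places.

1.455

ΔQ = 377.1 − 327.3 = 49.8; midpoint Q̄ = (327.3 + 377.1)/2 = 352.2.
ΔI = 55660 − 50500 = 5160; midpoint Ī = (50500 + 55660)/2 = 53080.
η = (ΔQ/Q̄) ÷ (ΔI/Ī) = (49.8/352.2) ÷ (5160/53080) = 1.455.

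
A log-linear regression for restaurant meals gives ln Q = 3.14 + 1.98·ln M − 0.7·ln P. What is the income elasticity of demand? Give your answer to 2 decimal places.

1.98

In a log-linear demand, the coefficient on ln M is the income elasticity.
So η = 1.98.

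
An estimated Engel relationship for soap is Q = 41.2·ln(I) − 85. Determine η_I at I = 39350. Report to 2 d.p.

At I = 39350: Q = 350.906.
dQ/dI = 41.2/I = 0.00104701 at this income.
η = (dQ/dI)·(I/Q) = 0.00104701 × (39350/350.906) = 0.12.

0.12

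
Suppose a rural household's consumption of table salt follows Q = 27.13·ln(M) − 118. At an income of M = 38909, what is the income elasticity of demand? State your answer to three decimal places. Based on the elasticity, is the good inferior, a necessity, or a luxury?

At M = 38909: Q = 168.736.
dQ/dM = 27.13/M = 0.000697268 at this income.
η = (dQ/dM)·(M/Q) = 0.000697268 × (38909/168.736) = 0.161.
Since 0 < η < 1, the good is a necessity.

0.161 (necessity)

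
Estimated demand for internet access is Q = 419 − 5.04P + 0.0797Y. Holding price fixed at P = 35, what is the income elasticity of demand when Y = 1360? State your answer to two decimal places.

At P = 35, Y = 1360: Q = 350.992.
Holding P constant, ∂Q/∂Y = 0.0797.
η_Y = (∂Q/∂Y)·(Y/Q) = 0.0797 × (1360/350.992) = 0.31.

0.31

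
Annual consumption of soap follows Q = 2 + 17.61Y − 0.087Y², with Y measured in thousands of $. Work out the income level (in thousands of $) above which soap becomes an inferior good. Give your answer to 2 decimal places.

101.21

dQ/dY = 17.61 − 0.174Y.
The good is inferior where dQ/dY < 0. Setting dQ/dY = 0 gives Y = 17.61 / 0.174 = 101.21.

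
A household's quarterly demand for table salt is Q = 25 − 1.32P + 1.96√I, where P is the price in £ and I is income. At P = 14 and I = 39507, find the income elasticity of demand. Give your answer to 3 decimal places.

At P = 14, I = 39507: Q = 396.097.
Holding P constant, ∂Q/∂I = 1.96/(2√I) = 0.00493048.
η_I = (∂Q/∂I)·(I/Q) = 0.00493048 × (39507/396.097) = 0.492.

0.492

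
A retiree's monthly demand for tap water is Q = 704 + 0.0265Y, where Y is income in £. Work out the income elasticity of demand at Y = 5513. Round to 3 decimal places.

0.172

At Y = 5513: Q = 850.094.
dQ/dY = 0.0265.
η = (dQ/dY)·(Y/Q) = 0.0265 × (5513/850.094) = 0.172.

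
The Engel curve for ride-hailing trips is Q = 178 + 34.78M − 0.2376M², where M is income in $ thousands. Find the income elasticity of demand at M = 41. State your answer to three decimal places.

At M = 41: Q = 1204.5744.
dQ/dM = 34.78 − 0.4752M = 15.29680.
η = (dQ/dM)·(M/Q) = 15.29680 × (41/1204.5744) = 0.521.

0.521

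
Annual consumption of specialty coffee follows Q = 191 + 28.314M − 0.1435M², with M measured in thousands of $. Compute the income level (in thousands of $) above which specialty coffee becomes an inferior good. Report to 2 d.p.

98.66

dQ/dM = 28.314 − 0.287M.
The good is inferior where dQ/dM < 0. Setting dQ/dM = 0 gives M = 28.314 / 0.287 = 98.66.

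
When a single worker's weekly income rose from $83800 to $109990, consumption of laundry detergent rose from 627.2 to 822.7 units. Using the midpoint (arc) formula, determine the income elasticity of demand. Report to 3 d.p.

0.998

ΔQ = 822.7 − 627.2 = 195.5; midpoint Q̄ = (627.2 + 822.7)/2 = 724.95.
ΔI = 109990 − 83800 = 26190; midpoint Ī = (83800 + 109990)/2 = 96895.
η = (ΔQ/Q̄) ÷ (ΔI/Ī) = (195.5/724.95) ÷ (26190/96895) = 0.998.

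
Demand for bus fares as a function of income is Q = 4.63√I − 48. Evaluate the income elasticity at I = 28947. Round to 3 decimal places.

0.532

At I = 28947: Q = 739.740.
dQ/dI = 4.63/(2√I) = 0.0136066 at this income.
η = (dQ/dI)·(I/Q) = 0.0136066 × (28947/739.740) = 0.532.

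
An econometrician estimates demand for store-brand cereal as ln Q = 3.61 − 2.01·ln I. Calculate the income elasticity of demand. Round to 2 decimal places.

-2.01

In a log-linear demand, the coefficient on ln I is the income elasticity.
So η = -2.01.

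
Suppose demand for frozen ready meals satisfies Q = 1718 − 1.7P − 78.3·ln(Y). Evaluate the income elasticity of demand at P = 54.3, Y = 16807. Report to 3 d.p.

-0.091

At P = 54.3, Y = 16807: Q = 863.866.
Holding P constant, ∂Q/∂Y = -78.3/Y = -0.00465877.
η_Y = (∂Q/∂Y)·(Y/Q) = -0.00465877 × (16807/863.866) = -0.091.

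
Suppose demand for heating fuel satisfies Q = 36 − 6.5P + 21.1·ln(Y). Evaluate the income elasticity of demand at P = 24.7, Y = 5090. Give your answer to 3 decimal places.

0.380

At P = 24.7, Y = 5090: Q = 55.539.
Holding P constant, ∂Q/∂Y = 21.1/Y = 0.00414538.
η_Y = (∂Q/∂Y)·(Y/Q) = 0.00414538 × (5090/55.539) = 0.380.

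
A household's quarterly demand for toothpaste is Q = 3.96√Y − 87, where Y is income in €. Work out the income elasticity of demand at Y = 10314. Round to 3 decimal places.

0.638

At Y = 10314: Q = 315.169.
dQ/dY = 3.96/(2√Y) = 0.0194963 at this income.
η = (dQ/dY)·(Y/Q) = 0.0194963 × (10314/315.169) = 0.638.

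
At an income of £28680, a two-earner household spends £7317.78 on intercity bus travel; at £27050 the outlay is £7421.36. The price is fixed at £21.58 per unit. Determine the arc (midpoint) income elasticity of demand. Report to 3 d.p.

With a constant price, Q₁ = 7317.78/21.58 = 339.100 and Q₂ = 7421.36/21.58 = 343.900 (equivalently, work directly with expenditure since P cancels).
Midpoint %ΔQ = (7421.36 − 7317.78)/7369.57 = 0.01406; midpoint %ΔI = (27050 − 28680)/27865 = -0.05850.
η = 0.01406 / -0.05850 = -0.240.

-0.240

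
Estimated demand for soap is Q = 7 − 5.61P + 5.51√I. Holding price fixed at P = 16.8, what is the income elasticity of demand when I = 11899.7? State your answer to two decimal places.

0.58

At P = 16.8, I = 11899.7: Q = 513.814.
Holding P constant, ∂Q/∂I = 5.51/(2√I) = 0.0252554.
η_I = (∂Q/∂I)·(I/Q) = 0.0252554 × (11899.7/513.814) = 0.58.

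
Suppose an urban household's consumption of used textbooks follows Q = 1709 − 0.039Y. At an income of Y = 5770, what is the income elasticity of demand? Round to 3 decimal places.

-0.152

At Y = 5770: Q = 1483.970.
dQ/dY = −0.039.
η = (dQ/dY)·(Y/Q) = -0.039 × (5770/1483.970) = -0.152.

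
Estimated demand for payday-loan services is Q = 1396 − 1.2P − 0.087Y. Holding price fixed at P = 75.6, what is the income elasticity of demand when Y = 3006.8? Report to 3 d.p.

At P = 75.6, Y = 3006.8: Q = 1043.688.
Holding P constant, ∂Q/∂Y = −0.087.
η_Y = (∂Q/∂Y)·(Y/Q) = -0.087 × (3006.8/1043.688) = -0.251.

-0.251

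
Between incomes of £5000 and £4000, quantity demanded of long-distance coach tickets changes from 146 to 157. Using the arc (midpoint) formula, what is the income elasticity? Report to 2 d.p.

-0.33

ΔQ = 157 − 146 = 11; midpoint Q̄ = (146 + 157)/2 = 151.5.
ΔI = 4000 − 5000 = -1000; midpoint Ī = (5000 + 4000)/2 = 4500.
η = (ΔQ/Q̄) ÷ (ΔI/Ī) = (11/151.5) ÷ (-1000/4500) = -0.33.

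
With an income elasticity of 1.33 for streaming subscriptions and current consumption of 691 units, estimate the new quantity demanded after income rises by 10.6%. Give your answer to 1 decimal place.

788.4

%ΔQ ≈ η × %ΔI = 1.33 × 10.6% = 14.098%.
New Q ≈ 691 × (1 + 0.14098) = 788.4.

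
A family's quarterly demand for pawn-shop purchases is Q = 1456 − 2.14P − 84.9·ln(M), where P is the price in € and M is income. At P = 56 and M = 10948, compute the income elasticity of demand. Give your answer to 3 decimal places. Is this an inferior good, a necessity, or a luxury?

-0.155 (inferior good)

At P = 56, M = 10948: Q = 546.513.
Holding P constant, ∂Q/∂M = -84.9/M = -0.00775484.
η_M = (∂Q/∂M)·(M/Q) = -0.00775484 × (10948/546.513) = -0.155.
Since η < 0, this is an inferior good.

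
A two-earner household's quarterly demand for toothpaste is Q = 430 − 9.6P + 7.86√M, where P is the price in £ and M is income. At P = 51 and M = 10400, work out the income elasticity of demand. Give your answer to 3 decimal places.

At P = 51, M = 10400: Q = 741.966.
Holding P constant, ∂Q/∂M = 7.86/(2√M) = 0.0385368.
η_M = (∂Q/∂M)·(M/Q) = 0.0385368 × (10400/741.966) = 0.540.

0.540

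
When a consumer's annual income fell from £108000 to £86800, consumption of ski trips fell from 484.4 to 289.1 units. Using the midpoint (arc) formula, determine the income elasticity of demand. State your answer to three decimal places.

2.320

ΔQ = 289.1 − 484.4 = -195.3; midpoint Q̄ = (484.4 + 289.1)/2 = 386.75.
ΔI = 86800 − 108000 = -21200; midpoint Ī = (108000 + 86800)/2 = 97400.
η = (ΔQ/Q̄) ÷ (ΔI/Ī) = (-195.3/386.75) ÷ (-21200/97400) = 2.320.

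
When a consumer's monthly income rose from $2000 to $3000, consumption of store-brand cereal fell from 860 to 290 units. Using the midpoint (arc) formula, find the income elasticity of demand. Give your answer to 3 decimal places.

-2.478

ΔQ = 290 − 860 = -570; midpoint Q̄ = (860 + 290)/2 = 575.
ΔI = 3000 − 2000 = 1000; midpoint Ī = (2000 + 3000)/2 = 2500.
η = (ΔQ/Q̄) ÷ (ΔI/Ī) = (-570/575) ÷ (1000/2500) = -2.478.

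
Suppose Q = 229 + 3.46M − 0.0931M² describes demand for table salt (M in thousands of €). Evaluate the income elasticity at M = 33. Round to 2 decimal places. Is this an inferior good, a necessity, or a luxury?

-0.37 (inferior good)

At M = 33: Q = 241.7941.
dQ/dM = 3.46 − 0.1862M = -2.68460.
η = (dQ/dM)·(M/Q) = -2.68460 × (33/241.7941) = -0.37.
η < 0 ⇒ inferior good.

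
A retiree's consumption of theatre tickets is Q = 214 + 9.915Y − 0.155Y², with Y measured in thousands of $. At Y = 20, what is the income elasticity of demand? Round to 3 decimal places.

At Y = 20: Q = 350.3000.
dQ/dY = 9.915 − 0.31Y = 3.71500.
η = (dQ/dY)·(Y/Q) = 3.71500 × (20/350.3000) = 0.212.

0.212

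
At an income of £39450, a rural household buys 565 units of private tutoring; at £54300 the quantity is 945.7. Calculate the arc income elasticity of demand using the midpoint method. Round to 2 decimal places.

1.59

ΔQ = 945.7 − 565 = 380.7; midpoint Q̄ = (565 + 945.7)/2 = 755.35.
ΔI = 54300 − 39450 = 14850; midpoint Ī = (39450 + 54300)/2 = 46875.
η = (ΔQ/Q̄) ÷ (ΔI/Ī) = (380.7/755.35) ÷ (14850/46875) = 1.59.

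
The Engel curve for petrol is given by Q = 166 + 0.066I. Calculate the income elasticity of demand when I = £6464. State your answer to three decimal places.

0.720

At I = 6464: Q = 592.624.
dQ/dI = 0.066.
η = (dQ/dI)·(I/Q) = 0.066 × (6464/592.624) = 0.720.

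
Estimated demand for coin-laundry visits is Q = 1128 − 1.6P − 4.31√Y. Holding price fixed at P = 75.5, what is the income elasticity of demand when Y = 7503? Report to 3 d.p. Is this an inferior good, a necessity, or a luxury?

-0.294 (inferior good)

At P = 75.5, Y = 7503: Q = 633.868.
Holding P constant, ∂Q/∂Y = -4.31/(2√Y) = -0.0248788.
η_Y = (∂Q/∂Y)·(Y/Q) = -0.0248788 × (7503/633.868) = -0.294.
Since η < 0, this is an inferior good.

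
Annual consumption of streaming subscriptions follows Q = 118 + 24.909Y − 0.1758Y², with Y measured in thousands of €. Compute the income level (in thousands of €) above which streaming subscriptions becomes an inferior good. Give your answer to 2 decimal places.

70.84

dQ/dY = 24.909 − 0.3516Y.
The good is inferior where dQ/dY < 0. Setting dQ/dY = 0 gives Y = 24.909 / 0.3516 = 70.84.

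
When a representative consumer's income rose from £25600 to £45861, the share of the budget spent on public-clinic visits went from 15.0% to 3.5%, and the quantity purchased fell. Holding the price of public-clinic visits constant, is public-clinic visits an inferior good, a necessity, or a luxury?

inferior good

Quantity demanded falls as income rises, so η < 0.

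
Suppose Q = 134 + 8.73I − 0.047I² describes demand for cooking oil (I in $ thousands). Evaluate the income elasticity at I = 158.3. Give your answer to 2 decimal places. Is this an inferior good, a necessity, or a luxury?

-2.88 (inferior good)

At I = 158.3: Q = 338.1912.
dQ/dI = 8.73 − 0.094I = -6.15020.
η = (dQ/dI)·(I/Q) = -6.15020 × (158.3/338.1912) = -2.88.
η < 0 ⇒ inferior good.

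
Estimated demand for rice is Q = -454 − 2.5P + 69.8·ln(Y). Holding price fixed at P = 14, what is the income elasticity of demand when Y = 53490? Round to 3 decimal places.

0.258

At P = 14, Y = 53490: Q = 270.930.
Holding P constant, ∂Q/∂Y = 69.8/Y = 0.00130492.
η_Y = (∂Q/∂Y)·(Y/Q) = 0.00130492 × (53490/270.930) = 0.258.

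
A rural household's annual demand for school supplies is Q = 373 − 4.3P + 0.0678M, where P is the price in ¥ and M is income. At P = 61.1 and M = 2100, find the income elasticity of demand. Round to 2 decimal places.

At P = 61.1, M = 2100: Q = 252.650.
Holding P constant, ∂Q/∂M = 0.0678.
η_M = (∂Q/∂M)·(M/Q) = 0.0678 × (2100/252.650) = 0.56.

0.56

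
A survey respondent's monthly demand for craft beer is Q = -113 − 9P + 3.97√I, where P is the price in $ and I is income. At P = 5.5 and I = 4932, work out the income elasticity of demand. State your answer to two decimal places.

At P = 5.5, I = 4932: Q = 116.306.
Holding P constant, ∂Q/∂I = 3.97/(2√I) = 0.028265.
η_I = (∂Q/∂I)·(I/Q) = 0.028265 × (4932/116.306) = 1.20.

1.20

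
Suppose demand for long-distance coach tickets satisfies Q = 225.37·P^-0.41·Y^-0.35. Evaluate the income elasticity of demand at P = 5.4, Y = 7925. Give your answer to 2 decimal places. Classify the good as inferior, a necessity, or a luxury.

For a multiplicative demand Q = A·P^α·Y^β, the income elasticity is β everywhere.
Here β = -0.35, so η = -0.35.
Since η < 0, this is an inferior good.

-0.35 (inferior good)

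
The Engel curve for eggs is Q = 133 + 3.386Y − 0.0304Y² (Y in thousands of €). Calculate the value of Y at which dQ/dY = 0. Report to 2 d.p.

55.69

dQ/dY = 3.386 − 0.0608Y.
The good is inferior where dQ/dY < 0. Setting dQ/dY = 0 gives Y = 3.386 / 0.0608 = 55.69.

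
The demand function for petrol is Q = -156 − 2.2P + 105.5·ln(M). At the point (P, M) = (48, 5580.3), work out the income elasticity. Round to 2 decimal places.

At P = 48, M = 5580.3: Q = 648.548.
Holding P constant, ∂Q/∂M = 105.5/M = 0.0189058.
η_M = (∂Q/∂M)·(M/Q) = 0.0189058 × (5580.3/648.548) = 0.16.

0.16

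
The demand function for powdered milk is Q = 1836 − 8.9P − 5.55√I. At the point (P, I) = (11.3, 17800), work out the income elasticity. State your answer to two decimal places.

-0.37

At P = 11.3, I = 17800: Q = 994.968.
Holding P constant, ∂Q/∂I = -5.55/(2√I) = -0.0207995.
η_I = (∂Q/∂I)·(I/Q) = -0.0207995 × (17800/994.968) = -0.37.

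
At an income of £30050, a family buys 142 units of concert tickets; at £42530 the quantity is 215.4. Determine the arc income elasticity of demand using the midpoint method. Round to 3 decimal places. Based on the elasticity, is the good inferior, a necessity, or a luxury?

ΔQ = 215.4 − 142 = 73.4; midpoint Q̄ = (142 + 215.4)/2 = 178.7.
ΔI = 42530 − 30050 = 12480; midpoint Ī = (30050 + 42530)/2 = 36290.
η = (ΔQ/Q̄) ÷ (ΔI/Ī) = (73.4/178.7) ÷ (12480/36290) = 1.194.
η > 1 ⇒ luxury.

1.194 (luxury)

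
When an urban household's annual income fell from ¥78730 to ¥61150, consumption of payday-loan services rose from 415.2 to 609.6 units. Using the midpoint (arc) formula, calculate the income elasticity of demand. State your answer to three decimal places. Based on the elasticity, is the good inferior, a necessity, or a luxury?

-1.509 (inferior good)

ΔQ = 609.6 − 415.2 = 194.4; midpoint Q̄ = (415.2 + 609.6)/2 = 512.4.
ΔI = 61150 − 78730 = -17580; midpoint Ī = (78730 + 61150)/2 = 69940.
η = (ΔQ/Q̄) ÷ (ΔI/Ī) = (194.4/512.4) ÷ (-17580/69940) = -1.509.
η < 0 ⇒ inferior good.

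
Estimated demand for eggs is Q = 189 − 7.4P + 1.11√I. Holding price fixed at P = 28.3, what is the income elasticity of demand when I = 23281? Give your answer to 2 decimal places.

At P = 28.3, I = 23281: Q = 148.945.
Holding P constant, ∂Q/∂I = 1.11/(2√I) = 0.00363741.
η_I = (∂Q/∂I)·(I/Q) = 0.00363741 × (23281/148.945) = 0.57.

0.57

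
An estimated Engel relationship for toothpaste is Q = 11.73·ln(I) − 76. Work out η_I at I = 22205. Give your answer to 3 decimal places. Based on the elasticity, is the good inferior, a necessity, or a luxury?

0.283 (necessity)

At I = 22205: Q = 41.395.
dQ/dI = 11.73/I = 0.000528259 at this income.
η = (dQ/dI)·(I/Q) = 0.000528259 × (22205/41.395) = 0.283.
Since 0 < η < 1, the good is a necessity.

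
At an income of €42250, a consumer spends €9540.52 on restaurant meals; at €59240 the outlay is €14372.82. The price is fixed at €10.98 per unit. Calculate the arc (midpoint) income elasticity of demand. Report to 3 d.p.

1.207

With a constant price, Q₁ = 9540.52/10.98 = 868.900 and Q₂ = 14372.82/10.98 = 1309.000 (equivalently, work directly with expenditure since P cancels).
Midpoint %ΔQ = (14372.82 − 9540.52)/11956.67 = 0.40415; midpoint %ΔI = (59240 − 42250)/50745 = 0.33481.
η = 0.40415 / 0.33481 = 1.207.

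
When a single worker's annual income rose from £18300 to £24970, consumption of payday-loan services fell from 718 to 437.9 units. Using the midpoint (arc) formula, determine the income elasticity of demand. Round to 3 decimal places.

-1.572

ΔQ = 437.9 − 718 = -280.1; midpoint Q̄ = (718 + 437.9)/2 = 577.95.
ΔI = 24970 − 18300 = 6670; midpoint Ī = (18300 + 24970)/2 = 21635.
η = (ΔQ/Q̄) ÷ (ΔI/Ī) = (-280.1/577.95) ÷ (6670/21635) = -1.572.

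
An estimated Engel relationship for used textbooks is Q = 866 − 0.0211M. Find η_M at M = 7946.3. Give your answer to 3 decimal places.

At M = 7946.3: Q = 698.333.
dQ/dM = −0.0211.
η = (dQ/dM)·(M/Q) = -0.0211 × (7946.3/698.333) = -0.240.

-0.240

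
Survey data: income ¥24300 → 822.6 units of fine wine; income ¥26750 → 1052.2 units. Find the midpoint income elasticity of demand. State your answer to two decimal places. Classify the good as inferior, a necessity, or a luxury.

2.55 (luxury)

ΔQ = 1052.2 − 822.6 = 229.6; midpoint Q̄ = (822.6 + 1052.2)/2 = 937.4.
ΔI = 26750 − 24300 = 2450; midpoint Ī = (24300 + 26750)/2 = 25525.
η = (ΔQ/Q̄) ÷ (ΔI/Ī) = (229.6/937.4) ÷ (2450/25525) = 2.55.
η > 1 ⇒ luxury.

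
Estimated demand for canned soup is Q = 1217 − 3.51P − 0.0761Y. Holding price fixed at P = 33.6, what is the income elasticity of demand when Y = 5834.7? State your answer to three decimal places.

-0.678

At P = 33.6, Y = 5834.7: Q = 655.043.
Holding P constant, ∂Q/∂Y = −0.0761.
η_Y = (∂Q/∂Y)·(Y/Q) = -0.0761 × (5834.7/655.043) = -0.678.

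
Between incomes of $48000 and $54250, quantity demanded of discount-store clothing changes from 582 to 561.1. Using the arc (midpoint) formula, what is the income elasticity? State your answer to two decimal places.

-0.30

ΔQ = 561.1 − 582 = -20.9; midpoint Q̄ = (582 + 561.1)/2 = 571.55.
ΔI = 54250 − 48000 = 6250; midpoint Ī = (48000 + 54250)/2 = 51125.
η = (ΔQ/Q̄) ÷ (ΔI/Ī) = (-20.9/571.55) ÷ (6250/51125) = -0.30.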